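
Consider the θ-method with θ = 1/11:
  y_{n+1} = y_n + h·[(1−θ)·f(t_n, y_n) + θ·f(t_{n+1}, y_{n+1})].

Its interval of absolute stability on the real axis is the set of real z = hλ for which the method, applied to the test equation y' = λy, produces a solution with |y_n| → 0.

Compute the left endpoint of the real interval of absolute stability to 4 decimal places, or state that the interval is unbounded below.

left endpoint -2.4444.

Test eqn y'=λy, z=hλ:
  y_{n+1} = y_n + z·[10/11·y_n + 1/11·y_{n+1}] ⇒ (1 − 1/11z)y_{n+1} = (1 + 10/11z)y_n
  Hence R(z) = (1 + 10/11z)/(1 − 1/11z).

Need |R(x)|<1, x<0.
x=-1.01: |R|=0.0749
R=−1: 1+10/11x = −1+1/11x ⇒ -9/11x=2 ⇒ x=2/(-9/11)=-2.4444
Confirm numerically:
  x=-1.419: |R|=0.25686 <1
  x=-1.280: |R|=0.14658 <1
  x=-1.197: |R|=0.07953 <1
  x=-1.064: |R|=0.02984 <1
  x=-2.646: |R|=1.13293 >1
  x=-2.606: |R|=1.10686 >1
Interval (-2.4444, 0).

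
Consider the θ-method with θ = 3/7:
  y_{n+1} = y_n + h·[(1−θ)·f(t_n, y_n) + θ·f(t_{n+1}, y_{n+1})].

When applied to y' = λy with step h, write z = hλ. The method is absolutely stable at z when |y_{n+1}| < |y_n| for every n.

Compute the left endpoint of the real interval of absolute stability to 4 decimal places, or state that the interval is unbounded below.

Test eqn y'=λy, z=hλ:
  y_{n+1} = y_n + z·[4/7·y_n + 3/7·y_{n+1}] ⇒ (1 − 3/7z)y_{n+1} = (1 + 4/7z)y_n
  so R(z) = (1 + 4/7z)/(1 − 3/7z).

Need |R(x)|<1, x<0.
x=-1.13: |R|=0.2387
R=−1: 1+4/7x = −1+3/7x ⇒ -1/7x=2 ⇒ x=2/(-1/7)=-14.0000
Confirm numerically:
  x=-11.116: |R|=0.92852 <1
  x=-8.614: |R|=0.83600 <1
  x=-7.026: |R|=0.75162 <1
  x=-14.520: |R|=1.01028 >1
  x=-14.322: |R|=1.00644 >1
Stable set (-14.0000, 0).

left endpoint -14.0000.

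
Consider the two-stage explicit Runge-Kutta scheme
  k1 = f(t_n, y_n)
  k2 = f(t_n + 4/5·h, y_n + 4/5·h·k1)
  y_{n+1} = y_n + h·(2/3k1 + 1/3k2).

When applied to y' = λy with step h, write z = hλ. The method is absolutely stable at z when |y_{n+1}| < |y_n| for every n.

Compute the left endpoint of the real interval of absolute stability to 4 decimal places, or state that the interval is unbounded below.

left endpoint -3.7500.

With y'=λy (z=hλ):
  k1=λy_n ⇒ h·k1=z·y_n;  k2=λ(1+4/5z)y_n ⇒ h·k2=z(1+4/5z)y_n
  y_{n+1}/y_n = 1 + 2/3z + 1/3z(1+4/5z) = 1 + z + 4/15z²
  R(z) = 1 + z + 4/15z².

Find x<0 with |R(x)|<1.
x=-1.56: |R|=0.0890
R=1: x+4/15x²=0 ⇒ x=−15/4=-3.7500; min R=1−1/(4·4/15)=0.0625>−1
Confirm numerically:
  x=-3.309: |R|=0.61086 <1
  x=-3.292: |R|=0.59794 <1
  x=-1.901: |R|=0.06268 <1
  x=-1.800: |R|=0.06400 <1
  x=-4.275: |R|=1.59850 >1
  x=-3.983: |R|=1.24748 >1
  x=-3.910: |R|=1.16683 >1
Interval (-3.7500, 0).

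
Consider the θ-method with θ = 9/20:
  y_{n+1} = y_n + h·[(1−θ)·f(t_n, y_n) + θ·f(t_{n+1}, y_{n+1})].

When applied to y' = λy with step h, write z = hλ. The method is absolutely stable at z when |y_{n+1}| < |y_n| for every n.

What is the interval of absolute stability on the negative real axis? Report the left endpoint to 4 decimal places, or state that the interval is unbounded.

Test eqn y'=λy, z=hλ:
  y_{n+1} = y_n + z·[11/20·y_n + 9/20·y_{n+1}] ⇒ (1 − 9/20z)y_{n+1} = (1 + 11/20z)y_n
  so R(z) = (1 + 11/20z)/(1 − 9/20z).

Need |R(x)|<1, x<0.
x=-0.83: |R|=0.3957
R=−1: 1+11/20x = −1+9/20x ⇒ -1/10x=2 ⇒ x=2/(-1/10)=-20.0000
Confirm numerically:
  x=-18.499: |R|=0.98390 <1
  x=-13.508: |R|=0.90829 <1
  x=-12.467: |R|=0.88604 <1
  x=-9.914: |R|=0.81532 <1
  x=-20.382: |R|=1.00376 >1
  x=-20.370: |R|=1.00364 >1
  x=-20.156: |R|=1.00155 >1
Stable set (-20.0000, 0).

(-20.0000, 0).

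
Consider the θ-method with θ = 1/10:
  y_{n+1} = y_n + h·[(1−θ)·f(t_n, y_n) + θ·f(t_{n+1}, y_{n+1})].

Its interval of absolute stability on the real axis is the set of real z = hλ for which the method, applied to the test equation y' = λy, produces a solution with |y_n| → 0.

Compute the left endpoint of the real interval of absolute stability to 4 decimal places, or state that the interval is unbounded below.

z* = -2.5000.

With y'=λy (z=hλ):
  y_{n+1} = y_n + z·[9/10·y_n + 1/10·y_{n+1}] ⇒ (1 − 1/10z)y_{n+1} = (1 + 9/10z)y_n
  ⇒ R(z) = (1 + 9/10z)/(1 − 1/10z).

Boundary: |R(x)|=1, x<0.
x=-1.08: |R|=0.0253
R=−1: 1+9/10x = −1+1/10x ⇒ -4/5x=2 ⇒ x=2/(-4/5)=-2.5000
Confirm numerically:
  x=-2.222: |R|=0.81803 <1
  x=-2.199: |R|=0.80261 <1
  x=-1.328: |R|=0.17232 <1
  x=-3.100: |R|=1.36641 >1
  x=-2.727: |R|=1.14269 >1
  x=-2.565: |R|=1.04138 >1
Interval (-2.5000, 0).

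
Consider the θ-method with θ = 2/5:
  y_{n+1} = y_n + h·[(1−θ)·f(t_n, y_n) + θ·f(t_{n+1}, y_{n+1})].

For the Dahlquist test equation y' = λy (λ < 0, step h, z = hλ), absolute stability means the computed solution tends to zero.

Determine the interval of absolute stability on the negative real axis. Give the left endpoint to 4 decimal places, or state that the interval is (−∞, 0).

(-10.0000, 0).

On y'=λy, z=hλ:
  y_{n+1} = y_n + z·[3/5·y_n + 2/5·y_{n+1}] ⇒ (1 − 2/5z)y_{n+1} = (1 + 3/5z)y_n
  ⇒ R(z) = (1 + 3/5z)/(1 − 2/5z).

Boundary: |R(x)|=1, x<0.
x=-1.4: |R|=0.1026
R=−1: 1+3/5x = −1+2/5x ⇒ -1/5x=2 ⇒ x=2/(-1/5)=-10.0000
Confirm numerically:
  x=-6.184: |R|=0.78029 <1
  x=-6.166: |R|=0.77879 <1
  x=-4.324: |R|=0.58411 <1
  x=-10.481: |R|=1.01853 >1
  x=-10.249: |R|=1.00977 >1
  x=-10.237: |R|=1.00930 >1
So |R|<1 on (-10.0000, 0).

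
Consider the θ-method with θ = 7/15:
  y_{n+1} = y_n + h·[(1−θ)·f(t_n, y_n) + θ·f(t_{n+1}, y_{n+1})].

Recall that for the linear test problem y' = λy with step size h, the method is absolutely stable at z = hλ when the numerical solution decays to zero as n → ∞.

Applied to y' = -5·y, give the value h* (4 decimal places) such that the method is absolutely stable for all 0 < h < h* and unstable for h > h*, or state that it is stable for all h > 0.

(-30.0000,0); λ=-5 ⇒ h* = (30)/5 = 6.0000.

Set f=λy, z=hλ:
  y_{n+1} = y_n + z·[8/15·y_n + 7/15·y_{n+1}] ⇒ (1 − 7/15z)y_{n+1} = (1 + 8/15z)y_n
  ⇒ R(z) = (1 + 8/15z)/(1 − 7/15z).

Boundary: |R(x)|=1, x<0.
x=-0.8: |R|=0.4175
R=−1: 1+8/15x = −1+7/15x ⇒ -1/15x=2 ⇒ x=2/(-1/15)=-30.0000
Confirm numerically:
  x=-29.859: |R|=0.99937 <1
  x=-22.112: |R|=0.95354 <1
  x=-15.067: |R|=0.87604 <1
  x=-30.270: |R|=1.00119 >1
  x=-30.177: |R|=1.00078 >1
  x=-30.037: |R|=1.00016 >1
So |R|<1 on (-30.0000, 0).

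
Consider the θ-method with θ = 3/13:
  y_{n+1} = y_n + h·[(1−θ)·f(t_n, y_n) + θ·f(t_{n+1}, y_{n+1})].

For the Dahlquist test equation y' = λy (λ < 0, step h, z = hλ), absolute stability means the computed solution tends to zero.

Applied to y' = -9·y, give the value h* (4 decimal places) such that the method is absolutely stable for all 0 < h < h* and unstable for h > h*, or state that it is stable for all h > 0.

(-3.7143,0); λ=-9 ⇒ h* = (26/7)/9 = 0.4127.

Test eqn y'=λy, z=hλ:
  y_{n+1} = y_n + z·[10/13·y_n + 3/13·y_{n+1}] ⇒ (1 − 3/13z)y_{n+1} = (1 + 10/13z)y_n
  ⇒ R(z) = (1 + 10/13z)/(1 − 3/13z).

Boundary: |R(x)|=1, x<0.
x=-1.65: |R|=0.1950
R=−1: 1+10/13x = −1+3/13x ⇒ -7/13x=2 ⇒ x=2/(-7/13)=-3.7143
Confirm numerically:
  x=-3.519: |R|=0.94197 <1
  x=-2.912: |R|=0.74163 <1
  x=-2.135: |R|=0.43030 <1
  x=-4.215: |R|=1.13667 >1
  x=-4.071: |R|=1.09904 >1
Interval (-3.7143, 0).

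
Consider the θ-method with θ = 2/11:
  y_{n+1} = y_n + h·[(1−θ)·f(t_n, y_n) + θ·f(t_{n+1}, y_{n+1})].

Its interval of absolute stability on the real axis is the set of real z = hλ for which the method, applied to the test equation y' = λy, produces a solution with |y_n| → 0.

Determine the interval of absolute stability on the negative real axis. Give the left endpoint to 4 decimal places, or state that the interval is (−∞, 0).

(-3.1429, 0).

On y'=λy, z=hλ:
  y_{n+1} = y_n + z·[9/11·y_n + 2/11·y_{n+1}] ⇒ (1 − 2/11z)y_{n+1} = (1 + 9/11z)y_n
  ⇒ R(z) = (1 + 9/11z)/(1 − 2/11z).

Boundary: |R(x)|=1, x<0.
x=-0.81: |R|=0.2940
R=−1: 1+9/11x = −1+2/11x ⇒ -7/11x=2 ⇒ x=2/(-7/11)=-3.1429
Confirm numerically:
  x=-2.675: |R|=0.79969 <1
  x=-2.098: |R|=0.51869 <1
  x=-1.592: |R|=0.23463 <1
  x=-1.463: |R|=0.15561 <1
  x=-3.519: |R|=1.14597 >1
  x=-3.493: |R|=1.13627 >1
Interval (-3.1429, 0).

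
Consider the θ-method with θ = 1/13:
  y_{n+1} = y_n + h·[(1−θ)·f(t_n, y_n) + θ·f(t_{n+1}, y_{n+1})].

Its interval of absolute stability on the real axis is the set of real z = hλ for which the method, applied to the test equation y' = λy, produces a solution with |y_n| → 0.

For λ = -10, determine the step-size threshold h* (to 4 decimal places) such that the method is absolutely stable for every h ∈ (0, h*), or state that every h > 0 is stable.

Test eqn y'=λy, z=hλ:
  y_{n+1} = y_n + z·[12/13·y_n + 1/13·y_{n+1}] ⇒ (1 − 1/13z)y_{n+1} = (1 + 12/13z)y_n
  Hence R(z) = (1 + 12/13z)/(1 − 1/13z).

Boundary: |R(x)|=1, x<0.
x=-1.74: |R|=0.5346
R=−1: 1+12/13x = −1+1/13x ⇒ -11/13x=2 ⇒ x=2/(-11/13)=-2.3636
Confirm numerically:
  x=-1.953: |R|=0.69792 <1
  x=-1.644: |R|=0.45944 <1
  x=-0.984: |R|=0.08524 <1
  x=-2.796: |R|=1.30109 >1
  x=-2.624: |R|=1.18331 >1
Interval (-2.3636, 0).

(-2.3636,0); λ=-10 ⇒ h* = (26/11)/10 = 0.2364.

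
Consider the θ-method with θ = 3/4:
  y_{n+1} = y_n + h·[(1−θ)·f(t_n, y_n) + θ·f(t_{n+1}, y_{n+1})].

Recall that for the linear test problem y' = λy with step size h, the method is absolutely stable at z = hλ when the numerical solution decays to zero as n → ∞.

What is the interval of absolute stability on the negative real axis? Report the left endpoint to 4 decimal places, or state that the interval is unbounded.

Set f=λy, z=hλ:
  y_{n+1} = y_n + z·[1/4·y_n + 3/4·y_{n+1}] ⇒ (1 − 3/4z)y_{n+1} = (1 + 1/4z)y_n
  ⇒ R(z) = (1 + 1/4z)/(1 − 3/4z).

Solve |R(x)|<1 on ℝ⁻.
x=-0.55: |R|=0.6106
x=-2: |R|=0.2000
x=-10: |R|=0.1765
x=-100: |R|=0.3158
θ=3/4≥1/2 ⇒ |1+1/4x|<|1−3/4x| ∀x<0 ⇒ interval (−∞,0).

unbounded; (−∞, 0).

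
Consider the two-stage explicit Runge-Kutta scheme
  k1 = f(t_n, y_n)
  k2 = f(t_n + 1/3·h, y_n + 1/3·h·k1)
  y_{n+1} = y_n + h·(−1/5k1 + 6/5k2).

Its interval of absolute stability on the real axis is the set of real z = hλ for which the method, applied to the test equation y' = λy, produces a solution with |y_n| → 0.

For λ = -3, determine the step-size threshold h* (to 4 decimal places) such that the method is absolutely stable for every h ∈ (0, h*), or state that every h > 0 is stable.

(-2.5000,0); λ=-3 ⇒ h* = (5/2)/3 = 0.8333.

Test eqn y'=λy, z=hλ:
  k1=λy_n ⇒ h·k1=z·y_n;  k2=λ(1+1/3z)y_n ⇒ h·k2=z(1+1/3z)y_n
  y_{n+1}/y_n = 1 − 1/5z + 6/5z(1+1/3z) = 1 + z + 2/5z²
  so R(z) = 1 + z + 2/5z².

Solve |R(x)|<1 on ℝ⁻.
x=-0.79: |R|=0.4596
R=1: x+2/5x²=0 ⇒ x=−5/2=-2.5000; min R=1−1/(4·2/5)=0.3750>−1
Confirm numerically:
  x=-2.402: |R|=0.90584 <1
  x=-2.057: |R|=0.63550 <1
  x=-1.413: |R|=0.38563 <1
  x=-3.087: |R|=1.72483 >1
  x=-3.064: |R|=1.69124 >1
  x=-2.846: |R|=1.39389 >1
Interval (-2.5000, 0).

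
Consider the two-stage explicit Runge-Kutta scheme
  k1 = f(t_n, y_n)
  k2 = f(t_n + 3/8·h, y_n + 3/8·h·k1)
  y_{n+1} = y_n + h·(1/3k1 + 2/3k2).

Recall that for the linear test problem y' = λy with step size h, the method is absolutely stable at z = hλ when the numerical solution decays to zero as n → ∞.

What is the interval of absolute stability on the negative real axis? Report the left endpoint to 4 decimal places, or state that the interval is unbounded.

Set f=λy, z=hλ:
  k1=λy_n ⇒ h·k1=z·y_n;  k2=λ(1+3/8z)y_n ⇒ h·k2=z(1+3/8z)y_n
  y_{n+1}/y_n = 1 + 1/3z + 2/3z(1+3/8z) = 1 + z + 1/4z²
  ⇒ R(z) = 1 + z + 1/4z².

Find x<0 with |R(x)|<1.
x=-0.38: |R|=0.6561
R=1: x+1/4x²=0 ⇒ x=−4=-4.0000; min R=1−1/(4·1/4)=0.0000>−1
Confirm numerically:
  x=-3.079: |R|=0.29106 <1
  x=-1.982: |R|=0.00008 <1
  x=-1.805: |R|=0.00951 <1
  x=-4.360: |R|=1.39240 >1
  x=-4.321: |R|=1.34676 >1
  x=-4.265: |R|=1.28256 >1
Interval (-4.0000, 0).

z∈(-4.0000,0).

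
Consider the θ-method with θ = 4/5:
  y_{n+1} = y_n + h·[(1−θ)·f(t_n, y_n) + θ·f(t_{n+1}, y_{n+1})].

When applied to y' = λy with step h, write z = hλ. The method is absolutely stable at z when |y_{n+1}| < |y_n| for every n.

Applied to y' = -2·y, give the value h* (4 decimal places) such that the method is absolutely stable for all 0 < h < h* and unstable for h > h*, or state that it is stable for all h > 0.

With y'=λy (z=hλ):
  y_{n+1} = y_n + z·[1/5·y_n + 4/5·y_{n+1}] ⇒ (1 − 4/5z)y_{n+1} = (1 + 1/5z)y_n
  so R(z) = (1 + 1/5z)/(1 − 4/5z).

Find x<0 with |R(x)|<1.
x=-1.51: |R|=0.3161
x=-2: |R|=0.2308
x=-10: |R|=0.1111
x=-100: |R|=0.2346
θ=4/5≥1/2 ⇒ |1+1/5x|<|1−4/5x| ∀x<0 ⇒ stable on all of ℝ⁻.

unbounded; (−∞, 0). Any h>0 works for λ=-2.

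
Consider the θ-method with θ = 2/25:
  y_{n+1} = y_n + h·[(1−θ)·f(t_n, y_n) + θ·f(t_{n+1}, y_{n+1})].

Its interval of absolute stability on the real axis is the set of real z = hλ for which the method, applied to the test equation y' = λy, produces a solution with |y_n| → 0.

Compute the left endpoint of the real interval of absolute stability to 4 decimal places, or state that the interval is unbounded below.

Set f=λy, z=hλ:
  y_{n+1} = y_n + z·[23/25·y_n + 2/25·y_{n+1}] ⇒ (1 − 2/25z)y_{n+1} = (1 + 23/25z)y_n
  ⇒ R(z) = (1 + 23/25z)/(1 − 2/25z).

Need |R(x)|<1, x<0.
x=-1.8: |R|=0.5734
R=−1: 1+23/25x = −1+2/25x ⇒ -21/25x=2 ⇒ x=2/(-21/25)=-2.3810
Confirm numerically:
  x=-2.211: |R|=0.87870 <1
  x=-2.052: |R|=0.76264 <1
  x=-1.119: |R|=0.02706 <1
  x=-2.769: |R|=1.26685 >1
  x=-2.656: |R|=1.19055 >1
  x=-2.482: |R|=1.07082 >1
Interval (-2.3810, 0).

left endpoint -2.3810.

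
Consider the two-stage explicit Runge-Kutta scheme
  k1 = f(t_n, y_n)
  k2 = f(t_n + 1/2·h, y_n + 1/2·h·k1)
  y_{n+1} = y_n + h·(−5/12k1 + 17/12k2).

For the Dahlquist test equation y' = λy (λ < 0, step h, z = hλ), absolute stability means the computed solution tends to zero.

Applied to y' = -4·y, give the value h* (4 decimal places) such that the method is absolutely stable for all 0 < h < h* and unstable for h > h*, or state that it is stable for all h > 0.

On y'=λy, z=hλ:
  k1=λy_n ⇒ h·k1=z·y_n;  k2=λ(1+1/2z)y_n ⇒ h·k2=z(1+1/2z)y_n
  y_{n+1}/y_n = 1 − 5/12z + 17/12z(1+1/2z) = 1 + z + 17/24z²
  R(z) = 1 + z + 17/24z².

Find x<0 with |R(x)|<1.
x=-1.44: |R|=1.0288
R=1: x+17/24x²=0 ⇒ x=−24/17=-1.4118; min R=1−1/(4·17/24)=0.6471>−1
Confirm numerically:
  x=-1.360: |R|=0.95013 <1
  x=-1.270: |R|=0.87247 <1
  x=-1.073: |R|=0.74252 <1
  x=-0.731: |R|=0.64751 <1
  x=-1.705: |R|=1.35414 >1
  x=-1.623: |R|=1.24284 >1
Stable set (-1.4118, 0).

(-1.4118,0); λ=-4 ⇒ h* = (24/17)/4 = 0.3529.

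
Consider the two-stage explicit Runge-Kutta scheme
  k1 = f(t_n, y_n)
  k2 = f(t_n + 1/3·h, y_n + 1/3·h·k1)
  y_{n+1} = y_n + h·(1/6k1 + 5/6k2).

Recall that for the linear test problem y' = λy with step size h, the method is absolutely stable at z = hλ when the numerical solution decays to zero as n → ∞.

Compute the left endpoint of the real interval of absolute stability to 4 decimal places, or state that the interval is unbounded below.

With y'=λy (z=hλ):
  k1=λy_n ⇒ h·k1=z·y_n;  k2=λ(1+1/3z)y_n ⇒ h·k2=z(1+1/3z)y_n
  y_{n+1}/y_n = 1 + 1/6z + 5/6z(1+1/3z) = 1 + z + 5/18z²
  Hence R(z) = 1 + z + 5/18z².

Solve |R(x)|<1 on ℝ⁻.
x=-0.52: |R|=0.5551
R=1: x+5/18x²=0 ⇒ x=−18/5=-3.6000; min R=1−1/(4·5/18)=0.1000>−1
Confirm numerically:
  x=-2.631: |R|=0.29182 <1
  x=-2.389: |R|=0.19637 <1
  x=-1.562: |R|=0.11573 <1
  x=-1.478: |R|=0.12880 <1
  x=-4.118: |R|=1.59253 >1
  x=-3.782: |R|=1.19120 >1
  x=-3.729: |R|=1.13362 >1
Stable set (-3.6000, 0).

left endpoint -3.6000.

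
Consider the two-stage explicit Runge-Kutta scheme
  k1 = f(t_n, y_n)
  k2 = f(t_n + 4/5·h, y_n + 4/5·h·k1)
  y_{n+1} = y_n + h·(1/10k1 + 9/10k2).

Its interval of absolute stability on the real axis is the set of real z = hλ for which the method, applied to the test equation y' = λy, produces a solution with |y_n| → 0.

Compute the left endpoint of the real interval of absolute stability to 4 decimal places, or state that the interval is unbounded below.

left endpoint -1.3889.

With y'=λy (z=hλ):
  k1=λy_n ⇒ h·k1=z·y_n;  k2=λ(1+4/5z)y_n ⇒ h·k2=z(1+4/5z)y_n
  y_{n+1}/y_n = 1 + 1/10z + 9/10z(1+4/5z) = 1 + z + 18/25z²
  so R(z) = 1 + z + 18/25z².

Solve |R(x)|<1 on ℝ⁻.
x=-1.54: |R|=1.1676
R=1: x+18/25x²=0 ⇒ x=−25/18=-1.3889; min R=1−1/(4·18/25)=0.6528>−1
Confirm numerically:
  x=-0.971: |R|=0.70785 <1
  x=-0.851: |R|=0.67042 <1
  x=-0.847: |R|=0.66953 <1
  x=-0.663: |R|=0.65349 <1
  x=-1.970: |R|=1.82425 >1
  x=-1.453: |R|=1.06707 >1
Interval (-1.3889, 0).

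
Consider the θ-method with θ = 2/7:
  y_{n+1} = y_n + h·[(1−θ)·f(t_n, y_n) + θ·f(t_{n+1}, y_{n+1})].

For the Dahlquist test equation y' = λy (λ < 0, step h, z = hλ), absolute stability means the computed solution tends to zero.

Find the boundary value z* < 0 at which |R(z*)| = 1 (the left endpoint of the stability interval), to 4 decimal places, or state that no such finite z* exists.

With y'=λy (z=hλ):
  y_{n+1} = y_n + z·[5/7·y_n + 2/7·y_{n+1}] ⇒ (1 − 2/7z)y_{n+1} = (1 + 5/7z)y_n
  Hence R(z) = (1 + 5/7z)/(1 − 2/7z).

Find x<0 with |R(x)|<1.
x=-0.6: |R|=0.4878
R=−1: 1+5/7x = −1+2/7x ⇒ -3/7x=2 ⇒ x=2/(-3/7)=-4.6667
Confirm numerically:
  x=-4.002: |R|=0.86710 <1
  x=-3.490: |R|=0.74750 <1
  x=-3.029: |R|=0.62376 <1
  x=-2.375: |R|=0.41489 <1
  x=-4.766: |R|=1.01803 >1
  x=-4.717: |R|=1.00919 >1
So |R|<1 on (-4.6667, 0).

left endpoint -4.6667.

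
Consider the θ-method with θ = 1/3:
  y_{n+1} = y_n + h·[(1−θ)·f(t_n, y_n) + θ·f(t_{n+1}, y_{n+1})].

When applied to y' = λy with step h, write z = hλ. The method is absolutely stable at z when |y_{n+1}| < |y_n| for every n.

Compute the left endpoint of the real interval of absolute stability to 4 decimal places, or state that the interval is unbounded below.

z* = -6.0000.

Test eqn y'=λy, z=hλ:
  y_{n+1} = y_n + z·[2/3·y_n + 1/3·y_{n+1}] ⇒ (1 − 1/3z)y_{n+1} = (1 + 2/3z)y_n
  so R(z) = (1 + 2/3z)/(1 − 1/3z).

Need |R(x)|<1, x<0.
x=-0.41: |R|=0.6393
R=−1: 1+2/3x = −1+1/3x ⇒ -1/3x=2 ⇒ x=2/(-1/3)=-6.0000
Confirm numerically:
  x=-5.389: |R|=0.92717 <1
  x=-4.417: |R|=0.78657 <1
  x=-2.964: |R|=0.49095 <1
  x=-6.540: |R|=1.05660 >1
  x=-6.121: |R|=1.01327 >1
  x=-6.034: |R|=1.00376 >1
Stable set (-6.0000, 0).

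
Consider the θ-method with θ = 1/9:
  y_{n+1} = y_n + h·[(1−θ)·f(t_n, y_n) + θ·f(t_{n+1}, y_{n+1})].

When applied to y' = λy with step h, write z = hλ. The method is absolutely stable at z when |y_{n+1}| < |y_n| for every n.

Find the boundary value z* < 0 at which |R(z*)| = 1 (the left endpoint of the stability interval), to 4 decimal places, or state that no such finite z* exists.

On y'=λy, z=hλ:
  y_{n+1} = y_n + z·[8/9·y_n + 1/9·y_{n+1}] ⇒ (1 − 1/9z)y_{n+1} = (1 + 8/9z)y_n
  ⇒ R(z) = (1 + 8/9z)/(1 − 1/9z).

Boundary: |R(x)|=1, x<0.
x=-1.16: |R|=0.0276
R=−1: 1+8/9x = −1+1/9x ⇒ -7/9x=2 ⇒ x=2/(-7/9)=-2.5714
Confirm numerically:
  x=-2.172: |R|=0.74973 <1
  x=-2.003: |R|=0.63837 <1
  x=-1.346: |R|=0.17089 <1
  x=-3.066: |R|=1.28692 >1
  x=-2.999: |R|=1.24944 >1
  x=-2.815: |R|=1.14431 >1
Interval (-2.5714, 0).

left endpoint -2.5714.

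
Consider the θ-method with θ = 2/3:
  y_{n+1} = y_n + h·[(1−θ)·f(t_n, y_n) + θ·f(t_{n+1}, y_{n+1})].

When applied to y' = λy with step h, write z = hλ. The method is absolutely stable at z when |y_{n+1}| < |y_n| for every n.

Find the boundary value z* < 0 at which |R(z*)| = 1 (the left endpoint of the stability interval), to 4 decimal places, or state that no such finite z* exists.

(−∞, 0) — no finite endpoint.

Set f=λy, z=hλ:
  y_{n+1} = y_n + z·[1/3·y_n + 2/3·y_{n+1}] ⇒ (1 − 2/3z)y_{n+1} = (1 + 1/3z)y_n
  R(z) = (1 + 1/3z)/(1 − 2/3z).

Solve |R(x)|<1 on ℝ⁻.
x=-0.44: |R|=0.6598
x=-2: |R|=0.1429
x=-10: |R|=0.3043
x=-100: |R|=0.4778
θ=2/3≥1/2 ⇒ |1+1/3x|<|1−2/3x| ∀x<0 ⇒ unbounded interval.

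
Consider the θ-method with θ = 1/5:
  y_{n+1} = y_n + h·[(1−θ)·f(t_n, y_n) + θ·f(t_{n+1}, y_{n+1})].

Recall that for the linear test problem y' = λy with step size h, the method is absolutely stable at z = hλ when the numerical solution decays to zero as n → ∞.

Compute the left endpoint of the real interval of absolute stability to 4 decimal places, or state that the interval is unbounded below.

z* = -3.3333.

On y'=λy, z=hλ:
  y_{n+1} = y_n + z·[4/5·y_n + 1/5·y_{n+1}] ⇒ (1 − 1/5z)y_{n+1} = (1 + 4/5z)y_n
  so R(z) = (1 + 4/5z)/(1 − 1/5z).

Solve |R(x)|<1 on ℝ⁻.
x=-1.5: |R|=0.1538
R=−1: 1+4/5x = −1+1/5x ⇒ -3/5x=2 ⇒ x=2/(-3/5)=-3.3333
Confirm numerically:
  x=-2.882: |R|=0.82822 <1
  x=-2.808: |R|=0.79816 <1
  x=-1.806: |R|=0.32677 <1
  x=-3.519: |R|=1.06538 >1
  x=-3.508: |R|=1.06159 >1
  x=-3.485: |R|=1.05362 >1
Stable set (-3.3333, 0).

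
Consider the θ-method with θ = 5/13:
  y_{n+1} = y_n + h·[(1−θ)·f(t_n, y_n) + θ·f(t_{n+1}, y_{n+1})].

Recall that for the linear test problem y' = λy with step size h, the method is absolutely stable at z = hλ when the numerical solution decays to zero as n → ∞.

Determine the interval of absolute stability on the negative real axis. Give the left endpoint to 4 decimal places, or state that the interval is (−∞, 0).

With y'=λy (z=hλ):
  y_{n+1} = y_n + z·[8/13·y_n + 5/13·y_{n+1}] ⇒ (1 − 5/13z)y_{n+1} = (1 + 8/13z)y_n
  R(z) = (1 + 8/13z)/(1 − 5/13z).

Find x<0 with |R(x)|<1.
x=-0.94: |R|=0.3096
R=−1: 1+8/13x = −1+5/13x ⇒ -3/13x=2 ⇒ x=2/(-3/13)=-8.6667
Confirm numerically:
  x=-8.437: |R|=0.98751 <1
  x=-8.384: |R|=0.98456 <1
  x=-6.966: |R|=0.89333 <1
  x=-4.054: |R|=0.58407 <1
  x=-9.240: |R|=1.02905 >1
  x=-8.921: |R|=1.01325 >1
Interval (-8.6667, 0).

(-8.6667, 0).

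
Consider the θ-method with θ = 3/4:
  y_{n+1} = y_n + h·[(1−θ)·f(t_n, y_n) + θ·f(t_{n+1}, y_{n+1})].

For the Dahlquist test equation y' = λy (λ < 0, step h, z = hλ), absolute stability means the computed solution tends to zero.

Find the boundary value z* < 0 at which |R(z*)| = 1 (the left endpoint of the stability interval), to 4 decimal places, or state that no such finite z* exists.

interval (−∞, 0).

With y'=λy (z=hλ):
  y_{n+1} = y_n + z·[1/4·y_n + 3/4·y_{n+1}] ⇒ (1 − 3/4z)y_{n+1} = (1 + 1/4z)y_n
  so R(z) = (1 + 1/4z)/(1 − 3/4z).

Find x<0 with |R(x)|<1.
x=-1.63: |R|=0.2666
x=-2: |R|=0.2000
x=-10: |R|=0.1765
x=-100: |R|=0.3158
θ=3/4≥1/2 ⇒ |1+1/4x|<|1−3/4x| ∀x<0 ⇒ unbounded interval.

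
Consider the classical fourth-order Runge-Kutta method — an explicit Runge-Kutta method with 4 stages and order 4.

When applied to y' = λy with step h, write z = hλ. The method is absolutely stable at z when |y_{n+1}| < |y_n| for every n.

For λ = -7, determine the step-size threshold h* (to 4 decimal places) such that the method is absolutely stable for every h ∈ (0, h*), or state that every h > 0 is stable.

Set f=λy, z=hλ:
  order 4, 4-stage ⇒ R(z)=1+z+z^2/2+z^3/6+z^4/24
  (e.g. R(-0.76)=0.46954, |R|=0.46954)

Solve |R(x)|<1 on ℝ⁻.
x=-0.76: |R|=0.4695
|R(-2.51)|=0.6583 |R(-0.91)|=0.4070 |R(-0.9)|=0.4108
Bisect:
  x_lo=-3.2863 |R|=2.0583  x_hi=-0.1933 |R|=0.8242
  mid=-1.73983 |R|=0.27771 →hi
  mid=-2.51309 |R|=0.66139 →hi
  mid=-2.89972 |R|=1.18667 →lo
  mid=-2.70640 |R|=0.88743 →hi
  mid=-2.80306 |R|=1.02712 →lo
  mid=-2.75473 |R|=0.95489 →hi
  mid=-2.77889 |R|=0.99039 →hi
  mid=-2.79098 |R|=1.00860 →lo
  mid=-2.78494 |R|=0.99946 →hi
  ...
  [-2.78531,-2.78512] ⇒ x*=-2.7853
So |R|<1 on (-2.7853, 0).

(-2.7853,0); λ=-7 ⇒ h* = 0.3979.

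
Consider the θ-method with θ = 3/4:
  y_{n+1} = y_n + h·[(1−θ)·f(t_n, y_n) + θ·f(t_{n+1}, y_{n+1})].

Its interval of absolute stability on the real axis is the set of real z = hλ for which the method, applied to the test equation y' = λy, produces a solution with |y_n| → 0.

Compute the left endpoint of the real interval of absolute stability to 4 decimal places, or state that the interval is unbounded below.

(−∞, 0) — no finite endpoint.

On y'=λy, z=hλ:
  y_{n+1} = y_n + z·[1/4·y_n + 3/4·y_{n+1}] ⇒ (1 − 3/4z)y_{n+1} = (1 + 1/4z)y_n
  Hence R(z) = (1 + 1/4z)/(1 − 3/4z).

Solve |R(x)|<1 on ℝ⁻.
x=-0.66: |R|=0.5585
x=-2: |R|=0.2000
x=-10: |R|=0.1765
x=-100: |R|=0.3158
θ=3/4≥1/2 ⇒ |1+1/4x|<|1−3/4x| ∀x<0 ⇒ interval (−∞,0).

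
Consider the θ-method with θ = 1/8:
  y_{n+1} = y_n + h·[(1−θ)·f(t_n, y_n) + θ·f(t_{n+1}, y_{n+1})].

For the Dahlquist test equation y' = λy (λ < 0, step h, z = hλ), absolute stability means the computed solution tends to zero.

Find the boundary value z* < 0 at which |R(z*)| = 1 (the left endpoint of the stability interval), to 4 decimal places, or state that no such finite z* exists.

z* = -2.6667.

With y'=λy (z=hλ):
  y_{n+1} = y_n + z·[7/8·y_n + 1/8·y_{n+1}] ⇒ (1 − 1/8z)y_{n+1} = (1 + 7/8z)y_n
  Hence R(z) = (1 + 7/8z)/(1 − 1/8z).

Boundary: |R(x)|=1, x<0.
x=-1.36: |R|=0.1624
R=−1: 1+7/8x = −1+1/8x ⇒ -3/4x=2 ⇒ x=2/(-3/4)=-2.6667
Confirm numerically:
  x=-1.989: |R|=0.59295 <1
  x=-1.779: |R|=0.45536 <1
  x=-1.447: |R|=0.22536 <1
  x=-1.105: |R|=0.02910 <1
  x=-3.164: |R|=1.26729 >1
  x=-2.939: |R|=1.14937 >1
  x=-2.820: |R|=1.08503 >1
Interval (-2.6667, 0).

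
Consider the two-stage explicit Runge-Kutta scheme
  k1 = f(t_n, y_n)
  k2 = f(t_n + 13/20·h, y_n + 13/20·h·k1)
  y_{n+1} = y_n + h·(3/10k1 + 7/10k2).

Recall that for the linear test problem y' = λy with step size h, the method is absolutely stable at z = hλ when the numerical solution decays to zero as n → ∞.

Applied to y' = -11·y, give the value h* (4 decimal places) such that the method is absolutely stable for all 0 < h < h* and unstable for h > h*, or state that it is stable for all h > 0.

(-2.1978,0); λ=-11 ⇒ h* = (200/91)/11 = 0.1998.

Set f=λy, z=hλ:
  k1=λy_n ⇒ h·k1=z·y_n;  k2=λ(1+13/20z)y_n ⇒ h·k2=z(1+13/20z)y_n
  y_{n+1}/y_n = 1 + 3/10z + 7/10z(1+13/20z) = 1 + z + 91/200z²
  R(z) = 1 + z + 91/200z².

Solve |R(x)|<1 on ℝ⁻.
x=-1.21: |R|=0.4562
R=1: x+91/200x²=0 ⇒ x=−200/91=-2.1978; min R=1−1/(4·91/200)=0.4505>−1
Confirm numerically:
  x=-1.722: |R|=0.62720 <1
  x=-1.689: |R|=0.60899 <1
  x=-1.025: |R|=0.45303 <1
  x=-0.993: |R|=0.45565 <1
  x=-2.693: |R|=1.60677 >1
  x=-2.687: |R|=1.59809 >1
  x=-2.257: |R|=1.06079 >1
So |R|<1 on (-2.1978, 0).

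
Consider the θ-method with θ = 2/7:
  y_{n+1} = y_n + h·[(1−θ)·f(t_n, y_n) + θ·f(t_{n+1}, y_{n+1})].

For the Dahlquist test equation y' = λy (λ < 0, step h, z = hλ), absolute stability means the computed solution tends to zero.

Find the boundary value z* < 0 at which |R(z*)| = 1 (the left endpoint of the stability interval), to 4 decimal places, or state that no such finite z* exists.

z* = -4.6667.

With y'=λy (z=hλ):
  y_{n+1} = y_n + z·[5/7·y_n + 2/7·y_{n+1}] ⇒ (1 − 2/7z)y_{n+1} = (1 + 5/7z)y_n
  R(z) = (1 + 5/7z)/(1 − 2/7z).

Find x<0 with |R(x)|<1.
x=-1.58: |R|=0.0886
R=−1: 1+5/7x = −1+2/7x ⇒ -3/7x=2 ⇒ x=2/(-3/7)=-4.6667
Confirm numerically:
  x=-4.587: |R|=0.98522 <1
  x=-3.020: |R|=0.62117 <1
  x=-2.983: |R|=0.61044 <1
  x=-5.266: |R|=1.10256 >1
  x=-4.799: |R|=1.02392 >1
Stable set (-4.6667, 0).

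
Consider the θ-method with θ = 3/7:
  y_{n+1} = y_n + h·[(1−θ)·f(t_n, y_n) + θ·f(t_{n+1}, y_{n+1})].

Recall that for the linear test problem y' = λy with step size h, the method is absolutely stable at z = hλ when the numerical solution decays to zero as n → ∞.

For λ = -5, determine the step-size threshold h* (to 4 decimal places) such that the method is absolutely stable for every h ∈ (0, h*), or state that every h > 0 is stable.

On y'=λy, z=hλ:
  y_{n+1} = y_n + z·[4/7·y_n + 3/7·y_{n+1}] ⇒ (1 − 3/7z)y_{n+1} = (1 + 4/7z)y_n
  ⇒ R(z) = (1 + 4/7z)/(1 − 3/7z).

Need |R(x)|<1, x<0.
x=-0.64: |R|=0.4978
R=−1: 1+4/7x = −1+3/7x ⇒ -1/7x=2 ⇒ x=2/(-1/7)=-14.0000
Confirm numerically:
  x=-12.307: |R|=0.96145 <1
  x=-9.276: |R|=0.86436 <1
  x=-8.992: |R|=0.85260 <1
  x=-14.284: |R|=1.00570 >1
  x=-14.073: |R|=1.00148 >1
So |R|<1 on (-14.0000, 0).

(-14.0000,0); λ=-5 ⇒ h* = (14)/5 = 2.8000.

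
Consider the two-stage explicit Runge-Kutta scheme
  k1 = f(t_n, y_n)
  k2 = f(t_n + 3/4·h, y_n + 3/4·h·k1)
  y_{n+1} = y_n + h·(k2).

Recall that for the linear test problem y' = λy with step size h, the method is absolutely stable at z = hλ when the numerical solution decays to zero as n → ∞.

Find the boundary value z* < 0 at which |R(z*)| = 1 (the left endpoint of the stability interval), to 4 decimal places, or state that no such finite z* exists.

On y'=λy, z=hλ:
  k1=λy_n ⇒ h·k1=z·y_n;  k2=λ(1+3/4z)y_n ⇒ h·k2=z(1+3/4z)y_n
  y_{n+1}/y_n = 1 + z(1+3/4z) = 1 + z + 3/4z²
  Hence R(z) = 1 + z + 3/4z².

Solve |R(x)|<1 on ℝ⁻.
x=-1.62: |R|=1.3483
R=1: x+3/4x²=0 ⇒ x=−4/3=-1.3333; min R=1−1/(4·3/4)=0.6667>−1
Confirm numerically:
  x=-1.104: |R|=0.81011 <1
  x=-0.788: |R|=0.67771 <1
  x=-0.627: |R|=0.66785 <1
  x=-1.875: |R|=1.76172 >1
  x=-1.624: |R|=1.35403 >1
  x=-1.520: |R|=1.21280 >1
Stable set (-1.3333, 0).

left endpoint -1.3333.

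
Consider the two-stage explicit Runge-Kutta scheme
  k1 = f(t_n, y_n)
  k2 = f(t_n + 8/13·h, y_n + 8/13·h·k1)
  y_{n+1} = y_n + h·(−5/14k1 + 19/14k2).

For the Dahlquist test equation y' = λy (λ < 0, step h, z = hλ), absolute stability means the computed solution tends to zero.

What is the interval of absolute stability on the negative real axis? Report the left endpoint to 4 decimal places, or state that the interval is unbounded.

With y'=λy (z=hλ):
  k1=λy_n ⇒ h·k1=z·y_n;  k2=λ(1+8/13z)y_n ⇒ h·k2=z(1+8/13z)y_n
  y_{n+1}/y_n = 1 − 5/14z + 19/14z(1+8/13z) = 1 + z + 76/91z²
  R(z) = 1 + z + 76/91z².

Boundary: |R(x)|=1, x<0.
x=-1.07: |R|=0.8862
R=1: x+76/91x²=0 ⇒ x=−91/76=-1.1974; min R=1−1/(4·76/91)=0.7007>−1
Confirm numerically:
  x=-0.984: |R|=0.82465 <1
  x=-0.835: |R|=0.74730 <1
  x=-0.500: |R|=0.70879 <1
  x=-1.686: |R|=1.68804 >1
  x=-1.588: |R|=1.51807 >1
So |R|<1 on (-1.1974, 0).

(-1.1974, 0).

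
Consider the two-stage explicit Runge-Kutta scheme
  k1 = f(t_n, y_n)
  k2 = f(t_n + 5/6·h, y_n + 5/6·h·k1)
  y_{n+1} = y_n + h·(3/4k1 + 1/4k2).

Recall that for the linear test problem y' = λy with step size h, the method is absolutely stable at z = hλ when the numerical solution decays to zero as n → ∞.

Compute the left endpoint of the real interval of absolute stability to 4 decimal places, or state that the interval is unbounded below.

left endpoint -4.8000.

Test eqn y'=λy, z=hλ:
  k1=λy_n ⇒ h·k1=z·y_n;  k2=λ(1+5/6z)y_n ⇒ h·k2=z(1+5/6z)y_n
  y_{n+1}/y_n = 1 + 3/4z + 1/4z(1+5/6z) = 1 + z + 5/24z²
  ⇒ R(z) = 1 + z + 5/24z².

Boundary: |R(x)|=1, x<0.
x=-1.45: |R|=0.0120
R=1: x+5/24x²=0 ⇒ x=−24/5=-4.8000; min R=1−1/(4·5/24)=-0.2000>−1
Confirm numerically:
  x=-4.181: |R|=0.46083 <1
  x=-4.174: |R|=0.45564 <1
  x=-3.574: |R|=0.08714 <1
  x=-5.133: |R|=1.35610 >1
  x=-5.029: |R|=1.23993 >1
  x=-5.009: |R|=1.21810 >1
Interval (-4.8000, 0).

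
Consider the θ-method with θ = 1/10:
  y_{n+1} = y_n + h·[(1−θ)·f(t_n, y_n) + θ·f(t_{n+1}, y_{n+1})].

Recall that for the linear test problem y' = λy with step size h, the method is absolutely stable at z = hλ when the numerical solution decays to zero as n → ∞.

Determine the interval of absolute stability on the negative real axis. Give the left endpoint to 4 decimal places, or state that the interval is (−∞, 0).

z∈(-2.5000,0).

Set f=λy, z=hλ:
  y_{n+1} = y_n + z·[9/10·y_n + 1/10·y_{n+1}] ⇒ (1 − 1/10z)y_{n+1} = (1 + 9/10z)y_n
  ⇒ R(z) = (1 + 9/10z)/(1 − 1/10z).

Find x<0 with |R(x)|<1.
x=-1.24: |R|=0.1032
R=−1: 1+9/10x = −1+1/10x ⇒ -4/5x=2 ⇒ x=2/(-4/5)=-2.5000
Confirm numerically:
  x=-2.478: |R|=0.98590 <1
  x=-2.362: |R|=0.91069 <1
  x=-2.361: |R|=0.91004 <1
  x=-2.904: |R|=1.25046 >1
  x=-2.762: |R|=1.16424 >1
Interval (-2.5000, 0).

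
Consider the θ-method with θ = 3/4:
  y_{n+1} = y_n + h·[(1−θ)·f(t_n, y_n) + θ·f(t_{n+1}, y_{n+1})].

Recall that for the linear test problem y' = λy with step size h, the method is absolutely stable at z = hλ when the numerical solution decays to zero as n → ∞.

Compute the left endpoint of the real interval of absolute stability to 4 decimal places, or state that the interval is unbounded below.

unbounded; (−∞, 0).

With y'=λy (z=hλ):
  y_{n+1} = y_n + z·[1/4·y_n + 3/4·y_{n+1}] ⇒ (1 − 3/4z)y_{n+1} = (1 + 1/4z)y_n
  so R(z) = (1 + 1/4z)/(1 − 3/4z).

Boundary: |R(x)|=1, x<0.
x=-1.52: |R|=0.2897
x=-2: |R|=0.2000
x=-10: |R|=0.1765
x=-100: |R|=0.3158
θ=3/4≥1/2 ⇒ |1+1/4x|<|1−3/4x| ∀x<0 ⇒ unbounded interval.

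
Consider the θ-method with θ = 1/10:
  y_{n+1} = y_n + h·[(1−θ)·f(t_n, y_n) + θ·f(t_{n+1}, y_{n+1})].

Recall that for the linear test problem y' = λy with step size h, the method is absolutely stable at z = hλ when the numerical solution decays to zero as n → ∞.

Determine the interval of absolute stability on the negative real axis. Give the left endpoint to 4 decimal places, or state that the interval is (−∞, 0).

z∈(-2.5000,0).

Set f=λy, z=hλ:
  y_{n+1} = y_n + z·[9/10·y_n + 1/10·y_{n+1}] ⇒ (1 − 1/10z)y_{n+1} = (1 + 9/10z)y_n
  ⇒ R(z) = (1 + 9/10z)/(1 − 1/10z).

Find x<0 with |R(x)|<1.
x=-0.39: |R|=0.6246
R=−1: 1+9/10x = −1+1/10x ⇒ -4/5x=2 ⇒ x=2/(-4/5)=-2.5000
Confirm numerically:
  x=-2.285: |R|=0.85999 <1
  x=-1.762: |R|=0.49804 <1
  x=-1.637: |R|=0.40672 <1
  x=-2.987: |R|=1.29999 >1
  x=-2.909: |R|=1.25347 >1
Stable set (-2.5000, 0).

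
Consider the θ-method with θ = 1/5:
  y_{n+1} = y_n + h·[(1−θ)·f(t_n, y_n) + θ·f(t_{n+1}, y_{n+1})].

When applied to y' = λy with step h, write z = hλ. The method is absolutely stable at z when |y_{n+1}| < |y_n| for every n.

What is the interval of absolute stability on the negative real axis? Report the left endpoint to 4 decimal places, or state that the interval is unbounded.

Test eqn y'=λy, z=hλ:
  y_{n+1} = y_n + z·[4/5·y_n + 1/5·y_{n+1}] ⇒ (1 − 1/5z)y_{n+1} = (1 + 4/5z)y_n
  ⇒ R(z) = (1 + 4/5z)/(1 − 1/5z).

Solve |R(x)|<1 on ℝ⁻.
x=-1.48: |R|=0.1420
R=−1: 1+4/5x = −1+1/5x ⇒ -3/5x=2 ⇒ x=2/(-3/5)=-3.3333
Confirm numerically:
  x=-1.785: |R|=0.31540 <1
  x=-1.727: |R|=0.28363 <1
  x=-1.633: |R|=0.23097 <1
  x=-3.769: |R|=1.14905 >1
  x=-3.696: |R|=1.12511 >1
  x=-3.505: |R|=1.06055 >1
Interval (-3.3333, 0).

(-3.3333, 0).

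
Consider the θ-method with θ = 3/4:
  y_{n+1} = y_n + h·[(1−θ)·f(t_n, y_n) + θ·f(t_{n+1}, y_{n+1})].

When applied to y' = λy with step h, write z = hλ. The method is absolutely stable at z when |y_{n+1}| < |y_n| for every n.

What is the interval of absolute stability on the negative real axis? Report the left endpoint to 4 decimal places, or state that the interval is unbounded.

With y'=λy (z=hλ):
  y_{n+1} = y_n + z·[1/4·y_n + 3/4·y_{n+1}] ⇒ (1 − 3/4z)y_{n+1} = (1 + 1/4z)y_n
  Hence R(z) = (1 + 1/4z)/(1 − 3/4z).

Need |R(x)|<1, x<0.
x=-1.79: |R|=0.2359
x=-2: |R|=0.2000
x=-10: |R|=0.1765
x=-100: |R|=0.3158
θ=3/4≥1/2 ⇒ |1+1/4x|<|1−3/4x| ∀x<0 ⇒ interval (−∞,0).

interval (−∞, 0).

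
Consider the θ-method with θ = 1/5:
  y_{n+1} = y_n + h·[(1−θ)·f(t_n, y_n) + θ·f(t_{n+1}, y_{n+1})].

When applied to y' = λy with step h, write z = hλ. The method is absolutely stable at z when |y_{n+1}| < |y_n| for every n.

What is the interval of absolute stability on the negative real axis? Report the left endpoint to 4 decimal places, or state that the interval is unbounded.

(-3.3333, 0).

Test eqn y'=λy, z=hλ:
  y_{n+1} = y_n + z·[4/5·y_n + 1/5·y_{n+1}] ⇒ (1 − 1/5z)y_{n+1} = (1 + 4/5z)y_n
  R(z) = (1 + 4/5z)/(1 − 1/5z).

Find x<0 with |R(x)|<1.
x=-1.15: |R|=0.0650
R=−1: 1+4/5x = −1+1/5x ⇒ -3/5x=2 ⇒ x=2/(-3/5)=-3.3333
Confirm numerically:
  x=-3.215: |R|=0.95679 <1
  x=-2.967: |R|=0.86206 <1
  x=-2.732: |R|=0.76668 <1
  x=-3.631: |R|=1.10346 >1
  x=-3.378: |R|=1.01599 >1
Interval (-3.3333, 0).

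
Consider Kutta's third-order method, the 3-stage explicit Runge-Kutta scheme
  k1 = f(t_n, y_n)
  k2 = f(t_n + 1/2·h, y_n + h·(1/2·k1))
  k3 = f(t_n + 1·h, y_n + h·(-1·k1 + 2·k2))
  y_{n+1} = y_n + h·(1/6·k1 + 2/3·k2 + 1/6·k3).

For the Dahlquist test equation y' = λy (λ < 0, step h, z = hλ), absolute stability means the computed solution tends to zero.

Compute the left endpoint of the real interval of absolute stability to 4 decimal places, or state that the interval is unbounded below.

On y'=λy, z=hλ:
  order 3, 3-stage ⇒ R(z)=1+z+z^2/2+z^3/6
  (e.g. R(-1.63)=-0.02334, |R|=0.02334)

Find x<0 with |R(x)|<1.
x=-1.63: |R|=0.0233
|R(-2.13)|=0.4721 |R(-1.16)|=0.2527 |R(-1.07)|=0.2983
Bisect:
  x_lo=-2.8961 |R|=1.7509  x_hi=-0.2522 |R|=0.7769
  mid=-1.57418 |R|=0.01470 →hi
  mid=-2.23515 |R|=0.59829 →hi
  mid=-2.56563 |R|=1.08909 →lo
  mid=-2.40039 |R|=0.82457 →hi
  mid=-2.48301 |R|=0.95177 →hi
  mid=-2.52432 |R|=1.01913 →lo
  mid=-2.50366 |R|=0.98513 →hi
  mid=-2.51399 |R|=1.00205 →lo
  ...
  [-2.51286,-2.51270] ⇒ x*=-2.5127
So |R|<1 on (-2.5127, 0).

z* = -2.5127.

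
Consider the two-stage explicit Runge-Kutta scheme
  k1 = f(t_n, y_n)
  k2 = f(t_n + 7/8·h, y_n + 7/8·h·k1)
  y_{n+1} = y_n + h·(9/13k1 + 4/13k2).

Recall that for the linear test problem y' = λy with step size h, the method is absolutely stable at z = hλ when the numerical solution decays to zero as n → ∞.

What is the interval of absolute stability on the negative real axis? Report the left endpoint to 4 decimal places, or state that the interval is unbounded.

z∈(-3.7143,0).

With y'=λy (z=hλ):
  k1=λy_n ⇒ h·k1=z·y_n;  k2=λ(1+7/8z)y_n ⇒ h·k2=z(1+7/8z)y_n
  y_{n+1}/y_n = 1 + 9/13z + 4/13z(1+7/8z) = 1 + z + 7/26z²
  Hence R(z) = 1 + z + 7/26z².

Need |R(x)|<1, x<0.
x=-0.65: |R|=0.4637
R=1: x+7/26x²=0 ⇒ x=−26/7=-3.7143; min R=1−1/(4·7/26)=0.0714>−1
Confirm numerically:
  x=-2.901: |R|=0.36479 <1
  x=-2.577: |R|=0.21094 <1
  x=-1.900: |R|=0.07192 <1
  x=-4.296: |R|=1.67282 >1
  x=-4.201: |R|=1.55049 >1
Interval (-3.7143, 0).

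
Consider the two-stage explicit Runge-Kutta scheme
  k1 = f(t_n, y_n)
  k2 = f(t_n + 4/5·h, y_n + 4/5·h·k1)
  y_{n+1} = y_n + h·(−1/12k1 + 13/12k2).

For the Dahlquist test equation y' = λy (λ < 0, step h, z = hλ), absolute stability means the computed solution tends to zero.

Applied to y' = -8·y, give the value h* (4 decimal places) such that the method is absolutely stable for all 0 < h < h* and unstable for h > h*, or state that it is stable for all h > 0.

On y'=λy, z=hλ:
  k1=λy_n ⇒ h·k1=z·y_n;  k2=λ(1+4/5z)y_n ⇒ h·k2=z(1+4/5z)y_n
  y_{n+1}/y_n = 1 − 1/12z + 13/12z(1+4/5z) = 1 + z + 13/15z²
  R(z) = 1 + z + 13/15z².

Boundary: |R(x)|=1, x<0.
x=-1: |R|=0.8667
R=1: x+13/15x²=0 ⇒ x=−15/13=-1.1538; min R=1−1/(4·13/15)=0.7115>−1
Confirm numerically:
  x=-1.011: |R|=0.87484 <1
  x=-0.911: |R|=0.80826 <1
  x=-0.737: |R|=0.73375 <1
  x=-1.614: |R|=1.64366 >1
  x=-1.364: |R|=1.24843 >1
Interval (-1.1538, 0).

(-1.1538,0); λ=-8 ⇒ h* = (15/13)/8 = 0.1442.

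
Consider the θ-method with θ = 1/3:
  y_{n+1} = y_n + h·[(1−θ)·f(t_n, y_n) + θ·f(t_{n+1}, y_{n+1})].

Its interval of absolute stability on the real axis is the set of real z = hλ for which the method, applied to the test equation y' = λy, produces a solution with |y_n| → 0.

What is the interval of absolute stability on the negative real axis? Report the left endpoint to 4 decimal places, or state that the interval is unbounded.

With y'=λy (z=hλ):
  y_{n+1} = y_n + z·[2/3·y_n + 1/3·y_{n+1}] ⇒ (1 − 1/3z)y_{n+1} = (1 + 2/3z)y_n
  Hence R(z) = (1 + 2/3z)/(1 − 1/3z).

Boundary: |R(x)|=1, x<0.
x=-1.18: |R|=0.1531
R=−1: 1+2/3x = −1+1/3x ⇒ -1/3x=2 ⇒ x=2/(-1/3)=-6.0000
Confirm numerically:
  x=-5.560: |R|=0.94860 <1
  x=-4.960: |R|=0.86935 <1
  x=-3.591: |R|=0.63450 <1
  x=-6.570: |R|=1.05956 >1
  x=-6.485: |R|=1.05113 >1
  x=-6.253: |R|=1.02734 >1
So |R|<1 on (-6.0000, 0).

z∈(-6.0000,0).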